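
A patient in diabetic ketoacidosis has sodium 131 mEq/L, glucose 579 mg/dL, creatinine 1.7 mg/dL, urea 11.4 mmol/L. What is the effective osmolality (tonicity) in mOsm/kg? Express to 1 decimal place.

294.2 mOsm/kg

Effective osmolality excludes urea (freely permeant across cell membranes):
2·Na + glucose/18
= 2·131 + 579/18
= 262 + 32.17
= 294.17 mOsm/kg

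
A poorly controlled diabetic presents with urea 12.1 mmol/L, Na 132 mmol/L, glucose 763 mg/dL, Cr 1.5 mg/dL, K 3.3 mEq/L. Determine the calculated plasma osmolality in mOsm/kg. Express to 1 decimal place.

Calculated osmolality = 2·Na + glucose/18 + urea
= 2·132 + 763/18 + 12.1
= 264 + 42.39 + 12.10
= 318.49 mOsm/kg

318.5 mOsm/kg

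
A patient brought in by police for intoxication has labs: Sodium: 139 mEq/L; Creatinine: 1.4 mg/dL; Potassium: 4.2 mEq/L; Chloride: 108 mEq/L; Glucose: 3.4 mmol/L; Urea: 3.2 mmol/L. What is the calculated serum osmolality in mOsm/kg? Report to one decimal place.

284.6 mOsm/kg

Calculated osmolality = 2·Na + glucose + urea
= 2·139 + 3.4 + 3.2
= 278 + 3.40 + 3.20
= 284.6 mOsm/kg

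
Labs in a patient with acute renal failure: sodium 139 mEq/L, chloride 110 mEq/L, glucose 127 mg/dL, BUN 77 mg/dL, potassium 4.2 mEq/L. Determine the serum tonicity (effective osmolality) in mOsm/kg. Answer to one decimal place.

285.1 mOsm/kg

Effective osmolality excludes urea (freely permeant across cell membranes):
2·Na + glucose/18
= 2·139 + 127/18
= 278 + 7.06
= 285.06 mOsm/kg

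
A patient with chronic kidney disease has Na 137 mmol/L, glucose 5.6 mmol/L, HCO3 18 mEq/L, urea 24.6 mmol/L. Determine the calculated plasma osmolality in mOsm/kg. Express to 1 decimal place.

Calculated osmolality = 2·Na + glucose + urea
= 2·137 + 5.6 + 24.6
= 274 + 5.60 + 24.60
= 304.2 mOsm/kg

304.2 mOsm/kg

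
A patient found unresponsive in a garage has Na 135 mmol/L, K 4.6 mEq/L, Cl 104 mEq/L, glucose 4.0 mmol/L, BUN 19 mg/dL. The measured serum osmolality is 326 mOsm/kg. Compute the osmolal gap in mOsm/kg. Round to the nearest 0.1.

45.2 mOsm/kg

Calculated osmolality = 2·Na + glucose + BUN/2.8
= 2·135 + 4 + 19/2.8
= 270 + 4 + 6.79
= 280.79 mOsm/kg ≈ 280.8 mOsm/kg
Osmolar gap = measured − calculated = 326 − 280.8 = 45.2 mOsm/kg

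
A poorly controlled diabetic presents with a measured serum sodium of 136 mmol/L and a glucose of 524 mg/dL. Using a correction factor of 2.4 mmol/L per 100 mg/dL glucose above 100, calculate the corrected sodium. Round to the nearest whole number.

146 mmol/L

Corrected Na = measured Na + 2.4 · (glucose − 100)/100
= 136 + 2.4 · (524 − 100)/100
= 136 + 10.2
= 146.2 mmol/L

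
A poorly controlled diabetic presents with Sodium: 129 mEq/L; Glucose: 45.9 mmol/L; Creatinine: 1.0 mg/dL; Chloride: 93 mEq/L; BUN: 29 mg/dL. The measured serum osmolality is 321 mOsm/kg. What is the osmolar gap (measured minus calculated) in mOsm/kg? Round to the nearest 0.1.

6.7 mOsm/kg

Calculated osmolality = 2·Na + glucose + BUN/2.8
= 2·129 + 45.9 + 29/2.8
= 258 + 45.90 + 10.36
= 314.26 mOsm/kg ≈ 314.3 mOsm/kg
Osmolar gap = measured − calculated = 321 − 314.3 = 6.7 mOsm/kg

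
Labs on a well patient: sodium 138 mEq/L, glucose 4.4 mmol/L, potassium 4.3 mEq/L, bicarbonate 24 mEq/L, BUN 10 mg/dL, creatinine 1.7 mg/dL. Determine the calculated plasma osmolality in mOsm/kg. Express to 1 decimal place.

284.0 mOsm/kg

Calculated osmolality = 2·Na + glucose + BUN/2.8
= 2·138 + 4.4 + 10/2.8
= 276 + 4.40 + 3.57
= 283.97 mOsm/kg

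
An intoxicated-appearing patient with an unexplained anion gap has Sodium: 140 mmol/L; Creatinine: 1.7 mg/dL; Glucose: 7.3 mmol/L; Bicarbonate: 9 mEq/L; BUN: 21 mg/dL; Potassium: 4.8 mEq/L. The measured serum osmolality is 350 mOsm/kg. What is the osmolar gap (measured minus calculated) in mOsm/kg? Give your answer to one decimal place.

55.2 mOsm/kg

Calculated osmolality = 2·Na + glucose + BUN/2.8
= 2·140 + 7.3 + 21/2.8
= 280 + 7.30 + 7.50
= 294.8 mOsm/kg ≈ 294.8 mOsm/kg
Osmolar gap = measured − calculated = 350 − 294.8 = 55.2 mOsm/kg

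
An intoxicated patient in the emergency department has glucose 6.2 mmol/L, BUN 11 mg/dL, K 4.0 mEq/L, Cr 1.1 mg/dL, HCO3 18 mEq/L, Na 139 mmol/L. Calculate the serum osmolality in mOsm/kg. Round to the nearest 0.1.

288.1 mOsm/kg

Calculated osmolality = 2·Na + glucose + BUN/2.8
= 2·139 + 6.2 + 11/2.8
= 278 + 6.20 + 3.93
= 288.13 mOsm/kg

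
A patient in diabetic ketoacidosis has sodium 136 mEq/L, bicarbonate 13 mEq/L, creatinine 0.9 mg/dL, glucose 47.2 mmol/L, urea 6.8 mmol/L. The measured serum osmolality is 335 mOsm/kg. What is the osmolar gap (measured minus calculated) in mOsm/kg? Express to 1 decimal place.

Calculated osmolality = 2·Na + glucose + urea
= 2·136 + 47.2 + 6.8
= 272 + 47.20 + 6.80
= 326 mOsm/kg ≈ 326.0 mOsm/kg
Osmolar gap = measured − calculated = 335 − 326.0 = 9.0 mOsm/kg

9.0 mOsm/kg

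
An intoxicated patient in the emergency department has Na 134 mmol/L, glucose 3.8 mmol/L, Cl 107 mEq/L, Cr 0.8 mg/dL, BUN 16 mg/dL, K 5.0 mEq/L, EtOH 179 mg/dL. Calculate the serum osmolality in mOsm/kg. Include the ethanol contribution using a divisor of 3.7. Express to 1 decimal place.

325.9 mOsm/kg

Calculated osmolality = 2·Na + glucose + BUN/2.8 + ethanol/3.7
= 2·134 + 3.8 + 16/2.8 + 179/3.7
= 268 + 3.80 + 5.71 + 48.38
= 325.89 mOsm/kg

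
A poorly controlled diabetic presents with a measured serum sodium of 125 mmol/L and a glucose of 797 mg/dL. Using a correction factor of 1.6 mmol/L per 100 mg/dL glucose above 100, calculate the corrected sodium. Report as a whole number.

Corrected Na = measured Na + 1.6 · (glucose − 100)/100
= 125 + 1.6 · (797 − 100)/100
= 125 + 11.2
= 136.2 mmol/L

136 mmol/L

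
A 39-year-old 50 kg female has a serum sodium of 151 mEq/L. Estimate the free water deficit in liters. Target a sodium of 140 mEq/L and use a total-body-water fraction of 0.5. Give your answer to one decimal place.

TBW = 0.5 · 50 = 25 L
Free water deficit = TBW · (Na/140 − 1)
= 25 · (151/140 − 1)
= 25 · 0.0786
= 1.97 L

2.0 L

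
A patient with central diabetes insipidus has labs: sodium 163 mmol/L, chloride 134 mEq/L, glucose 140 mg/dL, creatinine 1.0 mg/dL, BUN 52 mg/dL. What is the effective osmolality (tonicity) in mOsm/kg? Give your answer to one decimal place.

Effective osmolality excludes urea (freely permeant across cell membranes):
2·Na + glucose/18
= 2·163 + 140/18
= 326 + 7.78
= 333.78 mOsm/kg

333.8 mOsm/kg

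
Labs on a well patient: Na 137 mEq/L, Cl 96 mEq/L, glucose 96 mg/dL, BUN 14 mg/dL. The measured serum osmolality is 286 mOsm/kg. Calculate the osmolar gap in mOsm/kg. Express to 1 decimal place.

1.7 mOsm/kg

Calculated osmolality = 2·Na + glucose/18 + BUN/2.8
= 2·137 + 96/18 + 14/2.8
= 274 + 5.33 + 5
= 284.33 mOsm/kg ≈ 284.3 mOsm/kg
Osmolar gap = measured − calculated = 286 − 284.3 = 1.7 mOsm/kg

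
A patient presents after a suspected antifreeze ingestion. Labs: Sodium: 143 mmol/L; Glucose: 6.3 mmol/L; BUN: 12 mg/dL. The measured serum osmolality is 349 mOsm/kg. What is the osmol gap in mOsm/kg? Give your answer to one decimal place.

Calculated osmolality = 2·Na + glucose + BUN/2.8
= 2·143 + 6.3 + 12/2.8
= 286 + 6.30 + 4.29
= 296.59 mOsm/kg ≈ 296.6 mOsm/kg
Osmolar gap = measured − calculated = 349 − 296.6 = 52.4 mOsm/kg

52.4 mOsm/kg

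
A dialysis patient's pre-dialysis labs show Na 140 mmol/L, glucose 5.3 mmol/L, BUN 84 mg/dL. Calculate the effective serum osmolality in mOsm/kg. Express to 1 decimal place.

Effective osmolality excludes urea (freely permeant across cell membranes):
2·Na + glucose
= 2·140 + 5.3
= 280 + 5.3
= 285.3 mOsm/kg

285.3 mOsm/kg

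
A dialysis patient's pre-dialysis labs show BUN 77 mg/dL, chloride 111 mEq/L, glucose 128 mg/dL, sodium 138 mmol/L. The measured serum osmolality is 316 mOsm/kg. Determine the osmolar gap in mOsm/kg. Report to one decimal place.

Calculated osmolality = 2·Na + glucose/18 + BUN/2.8
= 2·138 + 128/18 + 77/2.8
= 276 + 7.11 + 27.50
= 310.61 mOsm/kg ≈ 310.6 mOsm/kg
Osmolar gap = measured − calculated = 316 − 310.6 = 5.4 mOsm/kg

5.4 mOsm/kg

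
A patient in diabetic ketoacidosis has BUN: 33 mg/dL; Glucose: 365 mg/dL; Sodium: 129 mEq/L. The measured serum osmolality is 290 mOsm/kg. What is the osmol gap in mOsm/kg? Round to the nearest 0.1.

-0.1 mOsm/kg

Calculated osmolality = 2·Na + glucose/18 + BUN/2.8
= 2·129 + 365/18 + 33/2.8
= 258 + 20.28 + 11.79
= 290.07 mOsm/kg ≈ 290.1 mOsm/kg
Osmolar gap = measured − calculated = 290 − 290.1 = -0.1 mOsm/kg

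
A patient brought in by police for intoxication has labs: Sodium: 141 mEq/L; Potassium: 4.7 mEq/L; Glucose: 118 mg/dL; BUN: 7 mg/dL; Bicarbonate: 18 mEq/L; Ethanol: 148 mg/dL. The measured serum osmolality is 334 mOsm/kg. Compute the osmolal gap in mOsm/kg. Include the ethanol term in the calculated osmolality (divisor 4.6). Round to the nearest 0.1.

Calculated osmolality = 2·Na + glucose/18 + BUN/2.8 + ethanol/4.6
= 2·141 + 118/18 + 7/2.8 + 148/4.6
= 282 + 6.56 + 2.50 + 32.17
= 323.23 mOsm/kg ≈ 323.2 mOsm/kg
Osmolar gap = measured − calculated = 334 − 323.2 = 10.8 mOsm/kg

10.8 mOsm/kg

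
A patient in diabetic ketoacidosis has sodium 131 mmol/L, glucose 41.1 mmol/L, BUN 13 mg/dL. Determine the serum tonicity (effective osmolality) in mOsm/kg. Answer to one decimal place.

Effective osmolality excludes urea (freely permeant across cell membranes):
2·Na + glucose
= 2·131 + 41.1
= 262 + 41.1
= 303.1 mOsm/kg

303.1 mOsm/kg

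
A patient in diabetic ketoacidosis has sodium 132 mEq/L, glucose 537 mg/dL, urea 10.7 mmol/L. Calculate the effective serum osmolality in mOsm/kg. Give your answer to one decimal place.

Effective osmolality excludes urea (freely permeant across cell membranes):
2·Na + glucose/18
= 2·132 + 537/18
= 264 + 29.83
= 293.83 mOsm/kg

293.8 mOsm/kg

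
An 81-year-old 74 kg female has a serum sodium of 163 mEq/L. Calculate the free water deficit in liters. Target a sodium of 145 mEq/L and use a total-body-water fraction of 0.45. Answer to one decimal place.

TBW = 0.45 · 74 = 33.3 L
Free water deficit = TBW · (Na/145 − 1)
= 33.3 · (163/145 − 1)
= 33.3 · 0.1241
= 4.13 L

4.1 L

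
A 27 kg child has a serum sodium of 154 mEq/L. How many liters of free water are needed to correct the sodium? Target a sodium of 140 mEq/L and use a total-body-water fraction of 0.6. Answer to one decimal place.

1.6 L

TBW = 0.6 · 27 = 16.2 L
Free water deficit = TBW · (Na/140 − 1)
= 16.2 · (154/140 − 1)
= 16.2 · 0.1
= 1.62 L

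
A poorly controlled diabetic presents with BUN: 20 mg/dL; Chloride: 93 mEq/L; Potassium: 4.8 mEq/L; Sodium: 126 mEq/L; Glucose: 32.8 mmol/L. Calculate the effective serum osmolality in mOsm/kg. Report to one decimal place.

284.8 mOsm/kg

Effective osmolality excludes urea (freely permeant across cell membranes):
2·Na + glucose
= 2·126 + 32.8
= 252 + 32.8
= 284.8 mOsm/kg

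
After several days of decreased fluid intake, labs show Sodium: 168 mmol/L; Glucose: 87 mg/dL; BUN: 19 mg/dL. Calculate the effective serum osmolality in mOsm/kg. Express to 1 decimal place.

340.8 mOsm/kg

Effective osmolality excludes urea (freely permeant across cell membranes):
2·Na + glucose/18
= 2·168 + 87/18
= 336 + 4.83
= 340.83 mOsm/kg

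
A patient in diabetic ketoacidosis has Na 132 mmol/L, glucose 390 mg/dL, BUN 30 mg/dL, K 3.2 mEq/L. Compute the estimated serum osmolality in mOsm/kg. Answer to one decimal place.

296.4 mOsm/kg

Calculated osmolality = 2·Na + glucose/18 + BUN/2.8
= 2·132 + 390/18 + 30/2.8
= 264 + 21.67 + 10.71
= 296.38 mOsm/kg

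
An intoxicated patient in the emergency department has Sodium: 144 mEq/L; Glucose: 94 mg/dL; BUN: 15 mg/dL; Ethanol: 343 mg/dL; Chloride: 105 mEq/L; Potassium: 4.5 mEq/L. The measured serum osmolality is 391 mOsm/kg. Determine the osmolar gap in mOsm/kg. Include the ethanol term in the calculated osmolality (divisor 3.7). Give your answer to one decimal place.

Calculated osmolality = 2·Na + glucose/18 + BUN/2.8 + ethanol/3.7
= 2·144 + 94/18 + 15/2.8 + 343/3.7
= 288 + 5.22 + 5.36 + 92.70
= 391.28 mOsm/kg ≈ 391.3 mOsm/kg
Osmolar gap = measured − calculated = 391 − 391.3 = -0.3 mOsm/kg

-0.3 mOsm/kg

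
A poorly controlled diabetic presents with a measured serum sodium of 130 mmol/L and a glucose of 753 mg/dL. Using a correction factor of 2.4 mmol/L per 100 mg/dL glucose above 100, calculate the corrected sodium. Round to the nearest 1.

Corrected Na = measured Na + 2.4 · (glucose − 100)/100
= 130 + 2.4 · (753 − 100)/100
= 130 + 15.7
= 145.7 mmol/L

146 mmol/L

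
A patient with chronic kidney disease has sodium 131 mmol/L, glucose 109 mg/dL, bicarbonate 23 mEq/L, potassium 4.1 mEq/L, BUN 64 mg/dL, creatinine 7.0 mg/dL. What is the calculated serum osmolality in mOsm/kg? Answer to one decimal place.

Calculated osmolality = 2·Na + glucose/18 + BUN/2.8
= 2·131 + 109/18 + 64/2.8
= 262 + 6.06 + 22.86
= 290.92 mOsm/kg

290.9 mOsm/kg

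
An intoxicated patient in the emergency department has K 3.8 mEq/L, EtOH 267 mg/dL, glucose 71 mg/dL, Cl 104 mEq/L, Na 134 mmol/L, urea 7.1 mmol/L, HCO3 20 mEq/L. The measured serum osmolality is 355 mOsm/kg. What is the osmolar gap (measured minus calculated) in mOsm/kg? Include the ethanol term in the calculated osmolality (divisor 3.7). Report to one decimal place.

Calculated osmolality = 2·Na + glucose/18 + urea + ethanol/3.7
= 2·134 + 71/18 + 7.1 + 267/3.7
= 268 + 3.94 + 7.10 + 72.16
= 351.2 mOsm/kg ≈ 351.2 mOsm/kg
Osmolar gap = measured − calculated = 355 − 351.2 = 3.8 mOsm/kg

3.8 mOsm/kg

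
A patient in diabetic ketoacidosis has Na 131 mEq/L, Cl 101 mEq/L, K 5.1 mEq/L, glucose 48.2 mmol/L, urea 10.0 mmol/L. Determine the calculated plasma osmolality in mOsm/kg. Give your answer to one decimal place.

Calculated osmolality = 2·Na + glucose + urea
= 2·131 + 48.2 + 10
= 262 + 48.20 + 10
= 320.2 mOsm/kg

320.2 mOsm/kg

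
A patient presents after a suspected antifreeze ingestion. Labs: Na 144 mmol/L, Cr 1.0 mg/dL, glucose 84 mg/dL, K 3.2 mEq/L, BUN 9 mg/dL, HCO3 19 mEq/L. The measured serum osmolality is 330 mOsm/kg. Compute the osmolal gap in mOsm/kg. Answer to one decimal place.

Calculated osmolality = 2·Na + glucose/18 + BUN/2.8
= 2·144 + 84/18 + 9/2.8
= 288 + 4.67 + 3.21
= 295.88 mOsm/kg ≈ 295.9 mOsm/kg
Osmolar gap = measured − calculated = 330 − 295.9 = 34.1 mOsm/kg

34.1 mOsm/kg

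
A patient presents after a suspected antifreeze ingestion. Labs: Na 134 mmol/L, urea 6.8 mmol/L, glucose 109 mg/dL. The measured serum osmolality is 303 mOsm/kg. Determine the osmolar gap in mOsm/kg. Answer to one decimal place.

Calculated osmolality = 2·Na + glucose/18 + urea
= 2·134 + 109/18 + 6.8
= 268 + 6.06 + 6.80
= 280.86 mOsm/kg ≈ 280.9 mOsm/kg
Osmolar gap = measured − calculated = 303 − 280.9 = 22.1 mOsm/kg

22.1 mOsm/kg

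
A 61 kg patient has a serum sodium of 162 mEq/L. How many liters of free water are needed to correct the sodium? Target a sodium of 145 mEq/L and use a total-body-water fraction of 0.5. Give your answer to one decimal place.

3.6 L

TBW = 0.5 · 61 = 30.5 L
Free water deficit = TBW · (Na/145 − 1)
= 30.5 · (162/145 − 1)
= 30.5 · 0.1172
= 3.57 L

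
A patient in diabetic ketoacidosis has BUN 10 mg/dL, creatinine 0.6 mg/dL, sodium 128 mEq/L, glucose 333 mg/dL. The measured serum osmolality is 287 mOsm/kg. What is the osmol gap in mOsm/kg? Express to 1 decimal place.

8.9 mOsm/kg

Calculated osmolality = 2·Na + glucose/18 + BUN/2.8
= 2·128 + 333/18 + 10/2.8
= 256 + 18.50 + 3.57
= 278.07 mOsm/kg ≈ 278.1 mOsm/kg
Osmolar gap = measured − calculated = 287 − 278.1 = 8.9 mOsm/kg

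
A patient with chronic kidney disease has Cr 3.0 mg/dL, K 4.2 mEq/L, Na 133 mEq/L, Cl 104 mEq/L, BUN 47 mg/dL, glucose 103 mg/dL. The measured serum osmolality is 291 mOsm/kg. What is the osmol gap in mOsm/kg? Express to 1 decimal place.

2.5 mOsm/kg

Calculated osmolality = 2·Na + glucose/18 + BUN/2.8
= 2·133 + 103/18 + 47/2.8
= 266 + 5.72 + 16.79
= 288.51 mOsm/kg ≈ 288.5 mOsm/kg
Osmolar gap = measured − calculated = 291 − 288.5 = 2.5 mOsm/kg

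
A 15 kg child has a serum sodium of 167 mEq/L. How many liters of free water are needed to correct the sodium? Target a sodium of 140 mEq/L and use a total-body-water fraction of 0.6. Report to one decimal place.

1.7 L

TBW = 0.6 · 15 = 9 L
Free water deficit = TBW · (Na/140 − 1)
= 9 · (167/140 − 1)
= 9 · 0.1929
= 1.74 L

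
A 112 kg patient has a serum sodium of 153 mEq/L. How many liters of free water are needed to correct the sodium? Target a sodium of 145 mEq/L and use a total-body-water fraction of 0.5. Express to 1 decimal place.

3.1 L

TBW = 0.5 · 112 = 56 L
Free water deficit = TBW · (Na/145 − 1)
= 56 · (153/145 − 1)
= 56 · 0.0552
= 3.09 L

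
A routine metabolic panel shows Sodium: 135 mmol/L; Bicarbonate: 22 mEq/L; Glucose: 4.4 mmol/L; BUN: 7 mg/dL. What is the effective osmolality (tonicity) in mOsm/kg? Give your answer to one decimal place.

274.4 mOsm/kg

Effective osmolality excludes urea (freely permeant across cell membranes):
2·Na + glucose
= 2·135 + 4.4
= 270 + 4.4
= 274.4 mOsm/kg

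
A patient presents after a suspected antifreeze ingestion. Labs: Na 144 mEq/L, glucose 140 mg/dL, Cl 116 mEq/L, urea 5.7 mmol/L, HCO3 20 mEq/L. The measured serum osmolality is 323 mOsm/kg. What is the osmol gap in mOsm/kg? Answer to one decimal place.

Calculated osmolality = 2·Na + glucose/18 + urea
= 2·144 + 140/18 + 5.7
= 288 + 7.78 + 5.70
= 301.48 mOsm/kg ≈ 301.5 mOsm/kg
Osmolar gap = measured − calculated = 323 − 301.5 = 21.5 mOsm/kg

21.5 mOsm/kg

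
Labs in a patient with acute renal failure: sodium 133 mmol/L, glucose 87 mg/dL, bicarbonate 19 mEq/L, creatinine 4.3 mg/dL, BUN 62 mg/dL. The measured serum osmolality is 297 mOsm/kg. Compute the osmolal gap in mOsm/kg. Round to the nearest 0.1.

Calculated osmolality = 2·Na + glucose/18 + BUN/2.8
= 2·133 + 87/18 + 62/2.8
= 266 + 4.83 + 22.14
= 292.97 mOsm/kg ≈ 293.0 mOsm/kg
Osmolar gap = measured − calculated = 297 − 293.0 = 4.0 mOsm/kg

4.0 mOsm/kg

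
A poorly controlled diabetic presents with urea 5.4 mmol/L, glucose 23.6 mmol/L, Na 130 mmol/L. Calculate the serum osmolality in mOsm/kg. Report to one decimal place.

Calculated osmolality = 2·Na + glucose + urea
= 2·130 + 23.6 + 5.4
= 260 + 23.60 + 5.40
= 289 mOsm/kg

289.0 mOsm/kg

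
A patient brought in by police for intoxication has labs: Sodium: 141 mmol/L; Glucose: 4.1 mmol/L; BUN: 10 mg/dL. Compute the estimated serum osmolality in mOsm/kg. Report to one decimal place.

289.7 mOsm/kg

Calculated osmolality = 2·Na + glucose + BUN/2.8
= 2·141 + 4.1 + 10/2.8
= 282 + 4.10 + 3.57
= 289.67 mOsm/kg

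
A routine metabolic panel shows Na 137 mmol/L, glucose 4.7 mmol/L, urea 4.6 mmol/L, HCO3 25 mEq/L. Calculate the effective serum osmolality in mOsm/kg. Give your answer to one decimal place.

278.7 mOsm/kg

Effective osmolality excludes urea (freely permeant across cell membranes):
2·Na + glucose
= 2·137 + 4.7
= 274 + 4.7
= 278.7 mOsm/kg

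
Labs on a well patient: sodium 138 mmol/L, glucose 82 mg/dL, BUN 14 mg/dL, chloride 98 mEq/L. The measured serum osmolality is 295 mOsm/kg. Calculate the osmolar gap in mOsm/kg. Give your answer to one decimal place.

Calculated osmolality = 2·Na + glucose/18 + BUN/2.8
= 2·138 + 82/18 + 14/2.8
= 276 + 4.56 + 5
= 285.56 mOsm/kg ≈ 285.6 mOsm/kg
Osmolar gap = measured − calculated = 295 − 285.6 = 9.4 mOsm/kg

9.4 mOsm/kg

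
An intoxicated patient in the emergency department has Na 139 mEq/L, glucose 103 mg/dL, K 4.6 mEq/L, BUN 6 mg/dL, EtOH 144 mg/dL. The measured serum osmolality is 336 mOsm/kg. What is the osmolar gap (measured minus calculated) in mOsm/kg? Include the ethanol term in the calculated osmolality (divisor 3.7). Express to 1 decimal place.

11.2 mOsm/kg

Calculated osmolality = 2·Na + glucose/18 + BUN/2.8 + ethanol/3.7
= 2·139 + 103/18 + 6/2.8 + 144/3.7
= 278 + 5.72 + 2.14 + 38.92
= 324.78 mOsm/kg ≈ 324.8 mOsm/kg
Osmolar gap = measured − calculated = 336 − 324.8 = 11.2 mOsm/kg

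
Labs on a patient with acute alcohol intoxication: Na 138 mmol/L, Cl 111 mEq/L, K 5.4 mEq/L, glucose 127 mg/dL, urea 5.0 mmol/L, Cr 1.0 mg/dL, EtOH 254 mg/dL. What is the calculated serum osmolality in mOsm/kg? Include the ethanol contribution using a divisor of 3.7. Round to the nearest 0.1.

Calculated osmolality = 2·Na + glucose/18 + urea + ethanol/3.7
= 2·138 + 127/18 + 5 + 254/3.7
= 276 + 7.06 + 5 + 68.65
= 356.71 mOsm/kg

356.7 mOsm/kg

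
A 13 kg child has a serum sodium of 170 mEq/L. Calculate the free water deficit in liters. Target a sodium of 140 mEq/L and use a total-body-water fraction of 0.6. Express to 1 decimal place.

TBW = 0.6 · 13 = 7.8 L
Free water deficit = TBW · (Na/140 − 1)
= 7.8 · (170/140 − 1)
= 7.8 · 0.2143
= 1.67 L

1.7 L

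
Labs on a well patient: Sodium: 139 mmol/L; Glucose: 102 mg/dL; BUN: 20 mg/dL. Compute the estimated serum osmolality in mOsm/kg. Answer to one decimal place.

290.8 mOsm/kg

Calculated osmolality = 2·Na + glucose/18 + BUN/2.8
= 2·139 + 102/18 + 20/2.8
= 278 + 5.67 + 7.14
= 290.81 mOsm/kg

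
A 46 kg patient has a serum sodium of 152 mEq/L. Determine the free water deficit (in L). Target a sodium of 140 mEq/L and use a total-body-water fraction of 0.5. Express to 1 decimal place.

TBW = 0.5 · 46 = 23 L
Free water deficit = TBW · (Na/140 − 1)
= 23 · (152/140 − 1)
= 23 · 0.0857
= 1.97 L

2.0 L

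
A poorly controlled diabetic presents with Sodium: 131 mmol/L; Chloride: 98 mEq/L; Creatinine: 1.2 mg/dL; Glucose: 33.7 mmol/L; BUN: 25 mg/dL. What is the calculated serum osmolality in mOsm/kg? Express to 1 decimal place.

304.6 mOsm/kg

Calculated osmolality = 2·Na + glucose + BUN/2.8
= 2·131 + 33.7 + 25/2.8
= 262 + 33.70 + 8.93
= 304.63 mOsm/kg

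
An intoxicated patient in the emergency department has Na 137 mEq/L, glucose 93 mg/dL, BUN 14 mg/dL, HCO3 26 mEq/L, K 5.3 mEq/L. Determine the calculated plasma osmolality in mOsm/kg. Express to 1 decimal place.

284.2 mOsm/kg

Calculated osmolality = 2·Na + glucose/18 + BUN/2.8
= 2·137 + 93/18 + 14/2.8
= 274 + 5.17 + 5
= 284.17 mOsm/kg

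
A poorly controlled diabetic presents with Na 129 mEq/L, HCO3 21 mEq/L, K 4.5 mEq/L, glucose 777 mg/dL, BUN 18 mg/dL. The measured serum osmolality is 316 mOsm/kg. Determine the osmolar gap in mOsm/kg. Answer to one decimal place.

8.4 mOsm/kg

Calculated osmolality = 2·Na + glucose/18 + BUN/2.8
= 2·129 + 777/18 + 18/2.8
= 258 + 43.17 + 6.43
= 307.6 mOsm/kg ≈ 307.6 mOsm/kg
Osmolar gap = measured − calculated = 316 − 307.6 = 8.4 mOsm/kg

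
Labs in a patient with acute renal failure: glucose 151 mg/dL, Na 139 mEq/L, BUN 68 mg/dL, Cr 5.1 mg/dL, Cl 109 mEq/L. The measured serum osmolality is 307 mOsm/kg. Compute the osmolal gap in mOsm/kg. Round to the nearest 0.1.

Calculated osmolality = 2·Na + glucose/18 + BUN/2.8
= 2·139 + 151/18 + 68/2.8
= 278 + 8.39 + 24.29
= 310.68 mOsm/kg ≈ 310.7 mOsm/kg
Osmolar gap = measured − calculated = 307 − 310.7 = -3.7 mOsm/kg

-3.7 mOsm/kg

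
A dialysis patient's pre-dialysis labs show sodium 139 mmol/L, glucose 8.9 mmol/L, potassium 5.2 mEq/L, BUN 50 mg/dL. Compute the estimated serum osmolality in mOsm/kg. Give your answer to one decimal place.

304.8 mOsm/kg

Calculated osmolality = 2·Na + glucose + BUN/2.8
= 2·139 + 8.9 + 50/2.8
= 278 + 8.90 + 17.86
= 304.76 mOsm/kg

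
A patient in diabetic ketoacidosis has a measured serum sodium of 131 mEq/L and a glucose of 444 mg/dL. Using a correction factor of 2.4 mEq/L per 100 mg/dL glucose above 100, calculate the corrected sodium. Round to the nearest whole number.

139 mEq/L

Corrected Na = measured Na + 2.4 · (glucose − 100)/100
= 131 + 2.4 · (444 − 100)/100
= 131 + 8.3
= 139.3 mEq/L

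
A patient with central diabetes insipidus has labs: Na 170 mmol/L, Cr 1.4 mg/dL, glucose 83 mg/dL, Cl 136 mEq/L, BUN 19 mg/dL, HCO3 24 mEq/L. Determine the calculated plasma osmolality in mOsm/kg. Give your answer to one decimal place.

Calculated osmolality = 2·Na + glucose/18 + BUN/2.8
= 2·170 + 83/18 + 19/2.8
= 340 + 4.61 + 6.79
= 351.4 mOsm/kg

351.4 mOsm/kg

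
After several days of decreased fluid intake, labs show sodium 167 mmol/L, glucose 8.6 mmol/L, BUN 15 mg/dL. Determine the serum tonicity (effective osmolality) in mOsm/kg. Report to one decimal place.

Effective osmolality excludes urea (freely permeant across cell membranes):
2·Na + glucose
= 2·167 + 8.6
= 334 + 8.6
= 342.6 mOsm/kg

342.6 mOsm/kg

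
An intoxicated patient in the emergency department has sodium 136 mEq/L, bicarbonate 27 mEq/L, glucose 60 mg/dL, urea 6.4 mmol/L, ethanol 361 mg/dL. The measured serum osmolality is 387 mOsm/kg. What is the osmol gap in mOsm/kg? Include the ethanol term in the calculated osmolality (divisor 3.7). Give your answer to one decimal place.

Calculated osmolality = 2·Na + glucose/18 + urea + ethanol/3.7
= 2·136 + 60/18 + 6.4 + 361/3.7
= 272 + 3.33 + 6.40 + 97.57
= 379.3 mOsm/kg ≈ 379.3 mOsm/kg
Osmolar gap = measured − calculated = 387 − 379.3 = 7.7 mOsm/kg

7.7 mOsm/kg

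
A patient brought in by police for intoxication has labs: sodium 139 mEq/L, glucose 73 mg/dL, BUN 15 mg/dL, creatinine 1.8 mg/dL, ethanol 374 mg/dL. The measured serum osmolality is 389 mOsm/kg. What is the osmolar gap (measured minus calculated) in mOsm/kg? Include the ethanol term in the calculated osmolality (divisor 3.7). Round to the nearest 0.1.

0.5 mOsm/kg

Calculated osmolality = 2·Na + glucose/18 + BUN/2.8 + ethanol/3.7
= 2·139 + 73/18 + 15/2.8 + 374/3.7
= 278 + 4.06 + 5.36 + 101.08
= 388.5 mOsm/kg ≈ 388.5 mOsm/kg
Osmolar gap = measured − calculated = 389 − 388.5 = 0.5 mOsm/kg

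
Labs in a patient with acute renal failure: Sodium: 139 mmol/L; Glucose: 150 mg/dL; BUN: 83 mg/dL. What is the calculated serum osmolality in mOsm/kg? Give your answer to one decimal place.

Calculated osmolality = 2·Na + glucose/18 + BUN/2.8
= 2·139 + 150/18 + 83/2.8
= 278 + 8.33 + 29.64
= 315.97 mOsm/kg

316.0 mOsm/kg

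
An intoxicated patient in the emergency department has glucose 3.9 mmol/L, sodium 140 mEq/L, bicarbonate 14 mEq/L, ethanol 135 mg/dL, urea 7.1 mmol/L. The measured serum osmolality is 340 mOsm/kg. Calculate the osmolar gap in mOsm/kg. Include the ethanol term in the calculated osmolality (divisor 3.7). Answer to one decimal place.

12.5 mOsm/kg

Calculated osmolality = 2·Na + glucose + urea + ethanol/3.7
= 2·140 + 3.9 + 7.1 + 135/3.7
= 280 + 3.90 + 7.10 + 36.49
= 327.49 mOsm/kg ≈ 327.5 mOsm/kg
Osmolar gap = measured − calculated = 340 − 327.5 = 12.5 mOsm/kg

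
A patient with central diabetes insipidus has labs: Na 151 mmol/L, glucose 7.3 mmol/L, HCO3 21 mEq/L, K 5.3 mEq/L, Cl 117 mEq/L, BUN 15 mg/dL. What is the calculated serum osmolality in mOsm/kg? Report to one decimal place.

314.7 mOsm/kg

Calculated osmolality = 2·Na + glucose + BUN/2.8
= 2·151 + 7.3 + 15/2.8
= 302 + 7.30 + 5.36
= 314.66 mOsm/kg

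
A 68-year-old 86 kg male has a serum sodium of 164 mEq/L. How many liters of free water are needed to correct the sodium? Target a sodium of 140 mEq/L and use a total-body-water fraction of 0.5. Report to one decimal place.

7.4 L

TBW = 0.5 · 86 = 43 L
Free water deficit = TBW · (Na/140 − 1)
= 43 · (164/140 − 1)
= 43 · 0.1714
= 7.37 L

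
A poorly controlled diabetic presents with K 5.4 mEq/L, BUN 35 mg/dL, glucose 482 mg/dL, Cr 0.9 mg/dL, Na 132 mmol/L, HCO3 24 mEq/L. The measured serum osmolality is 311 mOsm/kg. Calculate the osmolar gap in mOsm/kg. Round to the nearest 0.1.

7.7 mOsm/kg

Calculated osmolality = 2·Na + glucose/18 + BUN/2.8
= 2·132 + 482/18 + 35/2.8
= 264 + 26.78 + 12.50
= 303.28 mOsm/kg ≈ 303.3 mOsm/kg
Osmolar gap = measured − calculated = 311 − 303.3 = 7.7 mOsm/kg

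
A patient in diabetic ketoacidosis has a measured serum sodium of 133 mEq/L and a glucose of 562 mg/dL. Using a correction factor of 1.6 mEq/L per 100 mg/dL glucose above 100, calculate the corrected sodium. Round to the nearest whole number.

Corrected Na = measured Na + 1.6 · (glucose − 100)/100
= 133 + 1.6 · (562 − 100)/100
= 133 + 7.4
= 140.4 mEq/L

140 mEq/L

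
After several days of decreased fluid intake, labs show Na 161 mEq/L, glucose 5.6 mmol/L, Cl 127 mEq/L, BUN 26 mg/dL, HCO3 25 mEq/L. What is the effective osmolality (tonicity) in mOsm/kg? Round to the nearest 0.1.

327.6 mOsm/kg

Effective osmolality excludes urea (freely permeant across cell membranes):
2·Na + glucose
= 2·161 + 5.6
= 322 + 5.6
= 327.6 mOsm/kg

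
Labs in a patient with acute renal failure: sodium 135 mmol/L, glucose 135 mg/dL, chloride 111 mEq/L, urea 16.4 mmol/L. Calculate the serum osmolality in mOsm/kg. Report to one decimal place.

293.9 mOsm/kg

Calculated osmolality = 2·Na + glucose/18 + urea
= 2·135 + 135/18 + 16.4
= 270 + 7.50 + 16.40
= 293.9 mOsm/kg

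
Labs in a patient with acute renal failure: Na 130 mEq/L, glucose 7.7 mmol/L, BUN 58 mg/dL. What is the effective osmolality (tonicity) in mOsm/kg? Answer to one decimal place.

Effective osmolality excludes urea (freely permeant across cell membranes):
2·Na + glucose
= 2·130 + 7.7
= 260 + 7.7
= 267.7 mOsm/kg

267.7 mOsm/kg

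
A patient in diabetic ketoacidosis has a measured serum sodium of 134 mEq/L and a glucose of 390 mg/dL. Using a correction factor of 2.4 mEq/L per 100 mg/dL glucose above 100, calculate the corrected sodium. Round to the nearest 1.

Corrected Na = measured Na + 2.4 · (glucose − 100)/100
= 134 + 2.4 · (390 − 100)/100
= 134 + 7
= 141 mEq/L

141 mEq/L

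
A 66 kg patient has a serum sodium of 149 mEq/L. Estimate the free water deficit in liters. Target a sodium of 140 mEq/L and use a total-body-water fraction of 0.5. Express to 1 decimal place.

TBW = 0.5 · 66 = 33 L
Free water deficit = TBW · (Na/140 − 1)
= 33 · (149/140 − 1)
= 33 · 0.0643
= 2.12 L

2.1 L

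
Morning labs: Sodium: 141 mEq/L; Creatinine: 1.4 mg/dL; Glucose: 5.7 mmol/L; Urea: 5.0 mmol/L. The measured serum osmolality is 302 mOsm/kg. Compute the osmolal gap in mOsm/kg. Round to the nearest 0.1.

9.3 mOsm/kg

Calculated osmolality = 2·Na + glucose + urea
= 2·141 + 5.7 + 5
= 282 + 5.70 + 5
= 292.7 mOsm/kg ≈ 292.7 mOsm/kg
Osmolar gap = measured − calculated = 302 − 292.7 = 9.3 mOsm/kg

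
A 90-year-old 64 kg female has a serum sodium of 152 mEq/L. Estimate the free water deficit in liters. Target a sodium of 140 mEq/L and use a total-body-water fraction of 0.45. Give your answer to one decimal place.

TBW = 0.45 · 64 = 28.8 L
Free water deficit = TBW · (Na/140 − 1)
= 28.8 · (152/140 − 1)
= 28.8 · 0.0857
= 2.47 L

2.5 L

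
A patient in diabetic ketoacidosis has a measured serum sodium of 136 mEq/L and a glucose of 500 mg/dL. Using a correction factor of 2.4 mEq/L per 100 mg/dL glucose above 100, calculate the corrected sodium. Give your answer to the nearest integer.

Corrected Na = measured Na + 2.4 · (glucose − 100)/100
= 136 + 2.4 · (500 − 100)/100
= 136 + 9.6
= 145.6 mEq/L

146 mEq/L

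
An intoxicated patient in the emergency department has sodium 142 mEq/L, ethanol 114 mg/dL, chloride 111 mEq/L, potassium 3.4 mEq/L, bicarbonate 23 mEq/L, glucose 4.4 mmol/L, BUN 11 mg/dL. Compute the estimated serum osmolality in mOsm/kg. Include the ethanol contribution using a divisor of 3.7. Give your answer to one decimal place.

Calculated osmolality = 2·Na + glucose + BUN/2.8 + ethanol/3.7
= 2·142 + 4.4 + 11/2.8 + 114/3.7
= 284 + 4.40 + 3.93 + 30.81
= 323.14 mOsm/kg

323.1 mOsm/kg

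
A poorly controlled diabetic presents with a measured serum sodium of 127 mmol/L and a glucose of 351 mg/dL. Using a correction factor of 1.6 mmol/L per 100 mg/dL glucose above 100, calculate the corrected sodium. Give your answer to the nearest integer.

131 mmol/L

Corrected Na = measured Na + 1.6 · (glucose − 100)/100
= 127 + 1.6 · (351 − 100)/100
= 127 + 4
= 131 mmol/L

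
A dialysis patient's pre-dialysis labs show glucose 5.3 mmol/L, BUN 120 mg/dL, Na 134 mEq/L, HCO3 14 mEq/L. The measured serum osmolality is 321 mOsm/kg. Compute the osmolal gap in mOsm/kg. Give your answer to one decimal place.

4.8 mOsm/kg

Calculated osmolality = 2·Na + glucose + BUN/2.8
= 2·134 + 5.3 + 120/2.8
= 268 + 5.30 + 42.86
= 316.16 mOsm/kg ≈ 316.2 mOsm/kg
Osmolar gap = measured − calculated = 321 − 316.2 = 4.8 mOsm/kg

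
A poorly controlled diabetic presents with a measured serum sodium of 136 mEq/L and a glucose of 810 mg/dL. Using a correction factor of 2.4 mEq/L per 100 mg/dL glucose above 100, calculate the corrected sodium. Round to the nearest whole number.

153 mEq/L

Corrected Na = measured Na + 2.4 · (glucose − 100)/100
= 136 + 2.4 · (810 − 100)/100
= 136 + 17
= 153 mEq/L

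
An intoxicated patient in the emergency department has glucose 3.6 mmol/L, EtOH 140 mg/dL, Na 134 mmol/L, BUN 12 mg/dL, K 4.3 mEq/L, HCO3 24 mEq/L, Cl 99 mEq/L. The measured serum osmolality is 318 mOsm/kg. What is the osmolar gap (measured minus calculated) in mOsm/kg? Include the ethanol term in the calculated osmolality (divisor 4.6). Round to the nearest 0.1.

11.7 mOsm/kg

Calculated osmolality = 2·Na + glucose + BUN/2.8 + ethanol/4.6
= 2·134 + 3.6 + 12/2.8 + 140/4.6
= 268 + 3.60 + 4.29 + 30.43
= 306.32 mOsm/kg ≈ 306.3 mOsm/kg
Osmolar gap = measured − calculated = 318 − 306.3 = 11.7 mOsm/kg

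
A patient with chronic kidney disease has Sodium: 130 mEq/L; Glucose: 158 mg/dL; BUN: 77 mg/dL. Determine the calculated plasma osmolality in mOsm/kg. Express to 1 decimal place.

296.3 mOsm/kg

Calculated osmolality = 2·Na + glucose/18 + BUN/2.8
= 2·130 + 158/18 + 77/2.8
= 260 + 8.78 + 27.50
= 296.28 mOsm/kg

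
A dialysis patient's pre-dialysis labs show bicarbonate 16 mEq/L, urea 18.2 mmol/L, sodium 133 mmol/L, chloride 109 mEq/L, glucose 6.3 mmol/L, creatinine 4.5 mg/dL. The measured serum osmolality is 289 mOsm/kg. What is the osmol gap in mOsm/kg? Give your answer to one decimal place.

Calculated osmolality = 2·Na + glucose + urea
= 2·133 + 6.3 + 18.2
= 266 + 6.30 + 18.20
= 290.5 mOsm/kg ≈ 290.5 mOsm/kg
Osmolar gap = measured − calculated = 289 − 290.5 = -1.5 mOsm/kg

-1.5 mOsm/kg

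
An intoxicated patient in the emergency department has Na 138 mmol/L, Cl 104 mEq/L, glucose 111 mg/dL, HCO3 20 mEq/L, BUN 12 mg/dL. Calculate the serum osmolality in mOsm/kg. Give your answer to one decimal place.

286.5 mOsm/kg

Calculated osmolality = 2·Na + glucose/18 + BUN/2.8
= 2·138 + 111/18 + 12/2.8
= 276 + 6.17 + 4.29
= 286.46 mOsm/kg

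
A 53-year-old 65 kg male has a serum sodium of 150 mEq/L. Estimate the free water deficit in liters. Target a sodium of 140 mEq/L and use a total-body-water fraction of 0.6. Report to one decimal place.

TBW = 0.6 · 65 = 39 L
Free water deficit = TBW · (Na/140 − 1)
= 39 · (150/140 − 1)
= 39 · 0.0714
= 2.78 L

2.8 L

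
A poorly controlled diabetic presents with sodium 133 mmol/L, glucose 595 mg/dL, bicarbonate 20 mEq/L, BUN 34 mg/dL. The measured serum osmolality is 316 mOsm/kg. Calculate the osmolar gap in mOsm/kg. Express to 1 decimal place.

4.8 mOsm/kg

Calculated osmolality = 2·Na + glucose/18 + BUN/2.8
= 2·133 + 595/18 + 34/2.8
= 266 + 33.06 + 12.14
= 311.2 mOsm/kg ≈ 311.2 mOsm/kg
Osmolar gap = measured − calculated = 316 − 311.2 = 4.8 mOsm/kg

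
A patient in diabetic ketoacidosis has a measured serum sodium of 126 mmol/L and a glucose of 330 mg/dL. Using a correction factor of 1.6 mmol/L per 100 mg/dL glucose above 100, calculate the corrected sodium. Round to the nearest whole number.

Corrected Na = measured Na + 1.6 · (glucose − 100)/100
= 126 + 1.6 · (330 − 100)/100
= 126 + 3.7
= 129.7 mmol/L

130 mmol/L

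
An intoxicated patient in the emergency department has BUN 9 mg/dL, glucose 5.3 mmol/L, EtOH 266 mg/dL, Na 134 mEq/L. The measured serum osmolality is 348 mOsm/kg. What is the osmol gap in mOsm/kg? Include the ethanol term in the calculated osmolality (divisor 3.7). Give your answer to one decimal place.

-0.4 mOsm/kg

Calculated osmolality = 2·Na + glucose + BUN/2.8 + ethanol/3.7
= 2·134 + 5.3 + 9/2.8 + 266/3.7
= 268 + 5.30 + 3.21 + 71.89
= 348.4 mOsm/kg ≈ 348.4 mOsm/kg
Osmolar gap = measured − calculated = 348 − 348.4 = -0.4 mOsm/kg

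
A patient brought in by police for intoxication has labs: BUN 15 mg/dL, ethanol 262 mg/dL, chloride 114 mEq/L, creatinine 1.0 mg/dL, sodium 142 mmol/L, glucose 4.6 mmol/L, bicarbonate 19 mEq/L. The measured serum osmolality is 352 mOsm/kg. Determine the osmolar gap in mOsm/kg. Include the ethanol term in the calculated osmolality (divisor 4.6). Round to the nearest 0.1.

Calculated osmolality = 2·Na + glucose + BUN/2.8 + ethanol/4.6
= 2·142 + 4.6 + 15/2.8 + 262/4.6
= 284 + 4.60 + 5.36 + 56.96
= 350.92 mOsm/kg ≈ 350.9 mOsm/kg
Osmolar gap = measured − calculated = 352 − 350.9 = 1.1 mOsm/kg

1.1 mOsm/kg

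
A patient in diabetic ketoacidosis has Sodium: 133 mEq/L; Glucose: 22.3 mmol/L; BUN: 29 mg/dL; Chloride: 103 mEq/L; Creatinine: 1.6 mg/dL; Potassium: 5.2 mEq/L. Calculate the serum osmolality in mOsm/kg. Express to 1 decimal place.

298.7 mOsm/kg

Calculated osmolality = 2·Na + glucose + BUN/2.8
= 2·133 + 22.3 + 29/2.8
= 266 + 22.30 + 10.36
= 298.66 mOsm/kg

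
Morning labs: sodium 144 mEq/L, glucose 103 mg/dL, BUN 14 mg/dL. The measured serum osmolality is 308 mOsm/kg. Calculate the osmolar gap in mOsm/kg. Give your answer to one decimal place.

Calculated osmolality = 2·Na + glucose/18 + BUN/2.8
= 2·144 + 103/18 + 14/2.8
= 288 + 5.72 + 5
= 298.72 mOsm/kg ≈ 298.7 mOsm/kg
Osmolar gap = measured − calculated = 308 − 298.7 = 9.3 mOsm/kg

9.3 mOsm/kg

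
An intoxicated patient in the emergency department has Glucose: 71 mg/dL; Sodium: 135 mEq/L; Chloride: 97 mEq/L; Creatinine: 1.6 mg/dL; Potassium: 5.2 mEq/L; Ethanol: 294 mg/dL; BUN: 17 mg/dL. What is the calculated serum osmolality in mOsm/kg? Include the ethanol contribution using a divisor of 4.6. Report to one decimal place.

343.9 mOsm/kg

Calculated osmolality = 2·Na + glucose/18 + BUN/2.8 + ethanol/4.6
= 2·135 + 71/18 + 17/2.8 + 294/4.6
= 270 + 3.94 + 6.07 + 63.91
= 343.92 mOsm/kg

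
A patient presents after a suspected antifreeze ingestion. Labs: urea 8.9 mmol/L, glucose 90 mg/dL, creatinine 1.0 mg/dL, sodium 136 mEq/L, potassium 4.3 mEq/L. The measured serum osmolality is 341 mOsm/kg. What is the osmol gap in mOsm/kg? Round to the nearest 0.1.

55.1 mOsm/kg

Calculated osmolality = 2·Na + glucose/18 + urea
= 2·136 + 90/18 + 8.9
= 272 + 5 + 8.90
= 285.9 mOsm/kg ≈ 285.9 mOsm/kg
Osmolar gap = measured − calculated = 341 − 285.9 = 55.1 mOsm/kg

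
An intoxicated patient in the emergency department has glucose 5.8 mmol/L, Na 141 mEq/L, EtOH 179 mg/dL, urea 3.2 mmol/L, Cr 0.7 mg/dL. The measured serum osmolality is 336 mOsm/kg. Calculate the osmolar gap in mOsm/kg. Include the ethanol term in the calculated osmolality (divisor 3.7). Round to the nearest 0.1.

-3.4 mOsm/kg

Calculated osmolality = 2·Na + glucose + urea + ethanol/3.7
= 2·141 + 5.8 + 3.2 + 179/3.7
= 282 + 5.80 + 3.20 + 48.38
= 339.38 mOsm/kg ≈ 339.4 mOsm/kg
Osmolar gap = measured − calculated = 336 − 339.4 = -3.4 mOsm/kg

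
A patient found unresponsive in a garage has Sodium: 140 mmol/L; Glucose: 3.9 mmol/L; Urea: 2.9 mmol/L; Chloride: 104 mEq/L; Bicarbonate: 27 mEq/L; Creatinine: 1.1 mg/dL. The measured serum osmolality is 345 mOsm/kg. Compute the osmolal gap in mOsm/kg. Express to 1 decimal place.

58.2 mOsm/kg

Calculated osmolality = 2·Na + glucose + urea
= 2·140 + 3.9 + 2.9
= 280 + 3.90 + 2.90
= 286.8 mOsm/kg ≈ 286.8 mOsm/kg
Osmolar gap = measured − calculated = 345 − 286.8 = 58.2 mOsm/kg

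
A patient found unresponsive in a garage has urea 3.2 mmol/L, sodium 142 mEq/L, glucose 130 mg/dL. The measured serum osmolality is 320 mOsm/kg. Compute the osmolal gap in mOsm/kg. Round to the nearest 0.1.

Calculated osmolality = 2·Na + glucose/18 + urea
= 2·142 + 130/18 + 3.2
= 284 + 7.22 + 3.20
= 294.42 mOsm/kg ≈ 294.4 mOsm/kg
Osmolar gap = measured − calculated = 320 − 294.4 = 25.6 mOsm/kg

25.6 mOsm/kg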